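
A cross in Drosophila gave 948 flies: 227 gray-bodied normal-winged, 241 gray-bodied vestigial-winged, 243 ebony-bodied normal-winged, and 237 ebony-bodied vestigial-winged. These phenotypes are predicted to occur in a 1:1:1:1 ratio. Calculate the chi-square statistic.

Total ratio parts = 4. Expected numbers out of 948:
  gray-bodied normal-winged: 948 × 1/4 = 237
  gray-bodied vestigial-winged: 948 × 1/4 = 237
  ebony-bodied normal-winged: 948 × 1/4 = 237
  ebony-bodied vestigial-winged: 948 × 1/4 = 237
χ² = Σ (O − E)² / E
  gray-bodied normal-winged: (227 − 237)² / 237 = 0.4219
  gray-bodied vestigial-winged: (241 − 237)² / 237 = 0.0675
  ebony-bodied normal-winged: (243 − 237)² / 237 = 0.1519
  ebony-bodied vestigial-winged: (237 − 237)² / 237 = 0.0000
χ² = 0.4219 + 0.0675 + 0.1519 + 0.0000 = 0.6413 ≈ 0.641

0.641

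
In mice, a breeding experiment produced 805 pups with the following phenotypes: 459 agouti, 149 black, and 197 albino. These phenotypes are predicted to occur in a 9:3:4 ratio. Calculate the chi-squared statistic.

The 9:3:4 ratio has 16 parts, so with N = 805 the expected counts are:
  agouti: 805 × 9/16 = 452.8125
  black: 805 × 3/16 = 150.9375
  albino: 805 × 4/16 = 201.25
χ² = Σ (O − E)² / E
  agouti: (459 − 452.8125)² / 452.8125 = 0.0845
  black: (149 − 150.9375)² / 150.9375 = 0.0249
  albino: (197 − 201.25)² / 201.25 = 0.0898
χ² = 0.0845 + 0.0249 + 0.0898 = 0.1992 ≈ 0.199

0.199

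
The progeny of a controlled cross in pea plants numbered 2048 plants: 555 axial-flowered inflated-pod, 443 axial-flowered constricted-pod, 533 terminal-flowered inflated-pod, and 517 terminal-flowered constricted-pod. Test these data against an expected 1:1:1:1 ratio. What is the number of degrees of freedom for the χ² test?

3

A goodness-of-fit test with 4 phenotype classes has df = 4 − 1 = 3.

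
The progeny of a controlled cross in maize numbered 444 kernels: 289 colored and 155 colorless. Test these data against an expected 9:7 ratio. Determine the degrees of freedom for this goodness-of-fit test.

1

A goodness-of-fit test with 2 phenotype classes has df = 2 − 1 = 1.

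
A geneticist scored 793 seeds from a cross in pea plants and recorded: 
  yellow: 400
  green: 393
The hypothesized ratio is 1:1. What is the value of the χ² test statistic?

0.062

Total ratio parts = 2. Expected numbers out of 793:
  yellow: 793 × 1/2 = 396.5
  green: 793 × 1/2 = 396.5
χ² = Σ (O − E)² / E
  yellow: (400 − 396.5)² / 396.5 = 0.0309
  green: (393 − 396.5)² / 396.5 = 0.0309
χ² = 0.0309 + 0.0309 = 0.0618 ≈ 0.062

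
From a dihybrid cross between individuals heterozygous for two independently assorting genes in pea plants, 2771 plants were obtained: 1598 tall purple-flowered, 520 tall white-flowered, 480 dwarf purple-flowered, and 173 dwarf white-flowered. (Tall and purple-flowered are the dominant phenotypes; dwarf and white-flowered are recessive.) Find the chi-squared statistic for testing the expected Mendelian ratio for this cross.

4.005

A dihybrid F₂ with independent assortment and complete dominance at both loci gives a 9:3:3:1 phenotypic ratio.
Total ratio parts = 16. Expected numbers out of 2771:
  tall purple-flowered: 2771 × 9/16 = 1558.6875
  tall white-flowered: 2771 × 3/16 = 519.5625
  dwarf purple-flowered: 2771 × 3/16 = 519.5625
  dwarf white-flowered: 2771 × 1/16 = 173.1875
χ² = Σ (O − E)² / E
  tall purple-flowered: (1598 − 1558.6875)² / 1558.6875 = 0.9915
  tall white-flowered: (520 − 519.5625)² / 519.5625 = 0.0004
  dwarf purple-flowered: (480 − 519.5625)² / 519.5625 = 3.0125
  dwarf white-flowered: (173 − 173.1875)² / 173.1875 = 0.0002
χ² = 0.9915 + 0.0004 + 3.0125 + 0.0002 = 4.0046 ≈ 4.005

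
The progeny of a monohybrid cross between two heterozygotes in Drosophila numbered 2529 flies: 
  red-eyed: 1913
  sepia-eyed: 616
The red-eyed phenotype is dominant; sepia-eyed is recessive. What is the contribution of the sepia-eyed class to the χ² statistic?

0.418

For a monohybrid cross between heterozygotes with complete dominance, the expected phenotypic ratio is 3:1.
Total ratio parts = 4. Expected numbers out of 2529:
  red-eyed: 2529 × 3/4 = 1896.75
  sepia-eyed: 2529 × 1/4 = 632.25
Contribution of sepia-eyed: (616 − 632.25)² / 632.25 = 0.4177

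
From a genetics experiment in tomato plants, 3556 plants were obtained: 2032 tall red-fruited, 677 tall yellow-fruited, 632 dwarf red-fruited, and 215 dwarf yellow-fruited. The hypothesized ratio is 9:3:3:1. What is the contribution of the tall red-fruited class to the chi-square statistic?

Under the 9:3:3:1 hypothesis (Σ ratio = 16, N = 3556):
  tall red-fruited: 3556 × 9/16 = 2000.25
  tall yellow-fruited: 3556 × 3/16 = 666.75
  dwarf red-fruited: 3556 × 3/16 = 666.75
  dwarf yellow-fruited: 3556 × 1/16 = 222.25
Contribution of tall red-fruited: (2032 − 2000.25)² / 2000.25 = 0.5040

0.504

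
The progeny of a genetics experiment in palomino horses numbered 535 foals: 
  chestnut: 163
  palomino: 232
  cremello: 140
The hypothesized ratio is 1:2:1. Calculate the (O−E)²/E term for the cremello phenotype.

Expected counts for N = 535 under a 1:2:1 ratio (total parts = 4):
  chestnut: 535 × 1/4 = 133.75
  palomino: 535 × 2/4 = 267.5
  cremello: 535 × 1/4 = 133.75
Contribution of cremello: (140 − 133.75)² / 133.75 = 0.2921

0.292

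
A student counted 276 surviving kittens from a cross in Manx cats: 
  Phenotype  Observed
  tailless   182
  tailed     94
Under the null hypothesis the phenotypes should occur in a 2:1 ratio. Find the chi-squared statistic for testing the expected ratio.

Expected counts for N = 276 under a 2:1 ratio (total parts = 3):
  tailless: 276 × 2/3 = 184
  tailed: 276 × 1/3 = 92
χ² = Σ (O − E)² / E
  tailless: (182 − 184)² / 184 = 0.0217
  tailed: (94 − 92)² / 92 = 0.0435
χ² = 0.0217 + 0.0435 = 0.0652 ≈ 0.065

0.065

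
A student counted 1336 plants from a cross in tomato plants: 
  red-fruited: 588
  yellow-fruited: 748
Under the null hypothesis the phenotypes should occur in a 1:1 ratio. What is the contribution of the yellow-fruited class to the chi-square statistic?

Total ratio parts = 2. Expected numbers out of 1336:
  red-fruited: 1336 × 1/2 = 668
  yellow-fruited: 1336 × 1/2 = 668
Contribution of yellow-fruited: (748 − 668)² / 668 = 9.5808

9.581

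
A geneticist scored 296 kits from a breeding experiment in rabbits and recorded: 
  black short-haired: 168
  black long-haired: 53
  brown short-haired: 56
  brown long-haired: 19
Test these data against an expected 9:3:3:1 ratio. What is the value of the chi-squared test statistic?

0.144

Expected counts for N = 296 under a 9:3:3:1 ratio (total parts = 16):
  black short-haired: 296 × 9/16 = 166.5
  black long-haired: 296 × 3/16 = 55.5
  brown short-haired: 296 × 3/16 = 55.5
  brown long-haired: 296 × 1/16 = 18.5
χ² = Σ (O − E)² / E
  black short-haired: (168 − 166.5)² / 166.5 = 0.0135
  black long-haired: (53 − 55.5)² / 55.5 = 0.1126
  brown short-haired: (56 − 55.5)² / 55.5 = 0.0045
  brown long-haired: (19 − 18.5)² / 18.5 = 0.0135
χ² = 0.0135 + 0.1126 + 0.0045 + 0.0135 = 0.1441 ≈ 0.144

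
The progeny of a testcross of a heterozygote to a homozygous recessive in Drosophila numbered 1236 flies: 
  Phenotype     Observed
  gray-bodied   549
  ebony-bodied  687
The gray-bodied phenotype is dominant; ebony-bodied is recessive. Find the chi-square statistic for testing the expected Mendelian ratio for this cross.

15.408

A testcross of a heterozygote (Aa × aa) gives a 1:1 phenotypic ratio.
Expected counts for N = 1236 under a 1:1 ratio (total parts = 2):
  gray-bodied: 1236 × 1/2 = 618
  ebony-bodied: 1236 × 1/2 = 618
χ² = Σ (O − E)² / E
  gray-bodied: (549 − 618)² / 618 = 7.7039
  ebony-bodied: (687 − 618)² / 618 = 7.7039
χ² = 7.7039 + 7.7039 = 15.4078 ≈ 15.408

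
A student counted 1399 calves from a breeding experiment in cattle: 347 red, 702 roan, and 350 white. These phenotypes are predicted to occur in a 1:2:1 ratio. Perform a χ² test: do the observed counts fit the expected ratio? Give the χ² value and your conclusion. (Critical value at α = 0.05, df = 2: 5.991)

0.031; consistent

Under the 1:2:1 hypothesis (Σ ratio = 4, N = 1399):
  red: 1399 × 1/4 = 349.75
  roan: 1399 × 2/4 = 699.5
  white: 1399 × 1/4 = 349.75
χ² = Σ (O − E)² / E
  red: (347 − 349.75)² / 349.75 = 0.0216
  roan: (702 − 699.5)² / 699.5 = 0.0089
  white: (350 − 349.75)² / 349.75 = 0.0002
χ² = 0.0216 + 0.0089 + 0.0002 = 0.0307 ≈ 0.031
Degrees of freedom = 3 − 1 = 2; critical value at α = 0.05 is 5.991.
Since 0.031 < 5.991, we fail to reject the null hypothesis — the data are consistent with the 1:2:1 ratio.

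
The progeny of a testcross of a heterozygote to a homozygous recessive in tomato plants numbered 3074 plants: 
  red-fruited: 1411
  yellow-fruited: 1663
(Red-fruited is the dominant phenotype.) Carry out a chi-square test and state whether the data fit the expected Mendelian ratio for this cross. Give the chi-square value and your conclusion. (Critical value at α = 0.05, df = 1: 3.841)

A testcross of a heterozygote (Aa × aa) gives a 1:1 phenotypic ratio.
Expected counts for N = 3074 under a 1:1 ratio (total parts = 2):
  red-fruited: 3074 × 1/2 = 1537
  yellow-fruited: 3074 × 1/2 = 1537
χ² = Σ (O − E)² / E
  red-fruited: (1411 − 1537)² / 1537 = 10.3292
  yellow-fruited: (1663 − 1537)² / 1537 = 10.3292
χ² = 10.3292 + 10.3292 = 20.6584 ≈ 20.658
Degrees of freedom = 2 − 1 = 1; critical value at α = 0.05 is 3.841.
Since 20.658 > 3.841, we reject the null hypothesis — the data do not fit the 1:1 ratio.

20.658; not consistent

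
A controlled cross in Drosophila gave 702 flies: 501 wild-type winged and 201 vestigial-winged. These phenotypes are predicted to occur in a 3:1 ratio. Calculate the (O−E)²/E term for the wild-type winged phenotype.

1.235

Total ratio parts = 4. Expected numbers out of 702:
  wild-type winged: 702 × 3/4 = 526.5
  vestigial-winged: 702 × 1/4 = 175.5
Contribution of wild-type winged: (501 − 526.5)² / 526.5 = 1.2350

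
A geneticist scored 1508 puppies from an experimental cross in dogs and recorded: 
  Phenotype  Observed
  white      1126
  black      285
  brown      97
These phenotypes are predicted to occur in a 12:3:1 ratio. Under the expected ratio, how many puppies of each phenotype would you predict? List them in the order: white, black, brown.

Total ratio parts = 16. Expected numbers out of 1508:
  white: 1508 × 12/16 = 1131
  black: 1508 × 3/16 = 282.75
  brown: 1508 × 1/16 = 94.25

1131, 282.75, 94.25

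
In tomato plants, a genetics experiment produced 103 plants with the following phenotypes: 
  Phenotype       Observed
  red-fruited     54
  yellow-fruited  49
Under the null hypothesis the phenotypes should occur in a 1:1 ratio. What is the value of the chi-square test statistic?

0.243

Expected counts for N = 103 under a 1:1 ratio (total parts = 2):
  red-fruited: 103 × 1/2 = 51.5
  yellow-fruited: 103 × 1/2 = 51.5
χ² = Σ (O − E)² / E
  red-fruited: (54 − 51.5)² / 51.5 = 0.1214
  yellow-fruited: (49 − 51.5)² / 51.5 = 0.1214
χ² = 0.1214 + 0.1214 = 0.2428 ≈ 0.243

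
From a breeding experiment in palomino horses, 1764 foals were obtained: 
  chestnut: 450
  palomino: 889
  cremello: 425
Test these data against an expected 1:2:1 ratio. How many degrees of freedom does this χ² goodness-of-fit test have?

A goodness-of-fit test with 3 phenotype classes has df = 3 − 1 = 2.

2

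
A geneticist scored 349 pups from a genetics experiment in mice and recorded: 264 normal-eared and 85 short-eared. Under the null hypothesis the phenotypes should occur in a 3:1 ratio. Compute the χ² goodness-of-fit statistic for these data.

0.077

Total ratio parts = 4. Expected numbers out of 349:
  normal-eared: 349 × 3/4 = 261.75
  short-eared: 349 × 1/4 = 87.25
χ² = Σ (O − E)² / E
  normal-eared: (264 − 261.75)² / 261.75 = 0.0193
  short-eared: (85 − 87.25)² / 87.25 = 0.0580
χ² = 0.0193 + 0.0580 = 0.0773 ≈ 0.077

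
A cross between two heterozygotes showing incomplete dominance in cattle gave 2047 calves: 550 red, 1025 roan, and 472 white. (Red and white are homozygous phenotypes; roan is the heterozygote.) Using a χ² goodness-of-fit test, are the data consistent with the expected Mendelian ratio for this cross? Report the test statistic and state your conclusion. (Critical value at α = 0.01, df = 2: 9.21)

5.949; consistent

With incomplete dominance, a heterozygote × heterozygote cross gives a 1:2:1 phenotypic ratio.
Expected counts for N = 2047 under a 1:2:1 ratio (total parts = 4):
  red: 2047 × 1/4 = 511.75
  roan: 2047 × 2/4 = 1023.5
  white: 2047 × 1/4 = 511.75
χ² = Σ (O − E)² / E
  red: (550 − 511.75)² / 511.75 = 2.8589
  roan: (1025 − 1023.5)² / 1023.5 = 0.0022
  white: (472 − 511.75)² / 511.75 = 3.0876
χ² = 2.8589 + 0.0022 + 3.0876 = 5.9487 ≈ 5.949
Degrees of freedom = 3 − 1 = 2; critical value at α = 0.01 is 9.21.
Since 5.949 < 9.21, we fail to reject the null hypothesis — the data are consistent with the 1:2:1 ratio.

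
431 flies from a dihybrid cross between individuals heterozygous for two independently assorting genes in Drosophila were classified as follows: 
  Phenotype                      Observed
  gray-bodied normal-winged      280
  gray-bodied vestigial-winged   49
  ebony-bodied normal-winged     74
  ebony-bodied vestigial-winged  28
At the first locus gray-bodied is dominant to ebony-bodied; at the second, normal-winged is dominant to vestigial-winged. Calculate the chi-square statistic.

A dihybrid F₂ with independent assortment and complete dominance at both loci gives a 9:3:3:1 phenotypic ratio.
The 9:3:3:1 ratio has 16 parts, so with N = 431 the expected counts are:
  gray-bodied normal-winged: 431 × 9/16 = 242.4375
  gray-bodied vestigial-winged: 431 × 3/16 = 80.8125
  ebony-bodied normal-winged: 431 × 3/16 = 80.8125
  ebony-bodied vestigial-winged: 431 × 1/16 = 26.9375
χ² = Σ (O − E)² / E
  gray-bodied normal-winged: (280 − 242.4375)² / 242.4375 = 5.8198
  gray-bodied vestigial-winged: (49 − 80.8125)² / 80.8125 = 12.5233
  ebony-bodied normal-winged: (74 − 80.8125)² / 80.8125 = 0.5743
  ebony-bodied vestigial-winged: (28 − 26.9375)² / 26.9375 = 0.0419
χ² = 5.8198 + 12.5233 + 0.5743 + 0.0419 = 18.9593 ≈ 18.959

18.959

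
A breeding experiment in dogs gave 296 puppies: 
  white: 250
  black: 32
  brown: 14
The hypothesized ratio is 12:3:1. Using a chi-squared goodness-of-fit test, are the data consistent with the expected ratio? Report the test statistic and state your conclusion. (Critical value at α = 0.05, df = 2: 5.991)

The 12:3:1 ratio has 16 parts, so with N = 296 the expected counts are:
  white: 296 × 12/16 = 222
  black: 296 × 3/16 = 55.5
  brown: 296 × 1/16 = 18.5
χ² = Σ (O − E)² / E
  white: (250 − 222)² / 222 = 3.5315
  black: (32 − 55.5)² / 55.5 = 9.9505
  brown: (14 − 18.5)² / 18.5 = 1.0946
χ² = 3.5315 + 9.9505 + 1.0946 = 14.5766 ≈ 14.577
Degrees of freedom = 3 − 1 = 2; critical value at α = 0.05 is 5.991.
Since 14.577 > 5.991, we reject the null hypothesis — the data do not fit the 12:3:1 ratio.

14.577; not consistent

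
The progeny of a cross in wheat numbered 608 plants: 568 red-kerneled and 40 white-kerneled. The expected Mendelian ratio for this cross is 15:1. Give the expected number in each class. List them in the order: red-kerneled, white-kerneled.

The 15:1 ratio has 16 parts, so with N = 608 the expected counts are:
  red-kerneled: 608 × 15/16 = 570
  white-kerneled: 608 × 1/16 = 38

570, 38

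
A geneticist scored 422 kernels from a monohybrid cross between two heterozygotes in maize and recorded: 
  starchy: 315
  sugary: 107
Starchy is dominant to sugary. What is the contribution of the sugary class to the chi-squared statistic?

0.021

For a monohybrid cross between heterozygotes with complete dominance, the expected phenotypic ratio is 3:1.
Expected counts for N = 422 under a 3:1 ratio (total parts = 4):
  starchy: 422 × 3/4 = 316.5
  sugary: 422 × 1/4 = 105.5
Contribution of sugary: (107 − 105.5)² / 105.5 = 0.0213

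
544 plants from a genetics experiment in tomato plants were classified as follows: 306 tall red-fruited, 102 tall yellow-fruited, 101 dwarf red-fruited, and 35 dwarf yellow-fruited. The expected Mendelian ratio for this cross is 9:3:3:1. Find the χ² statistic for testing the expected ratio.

0.039

Under the 9:3:3:1 hypothesis (Σ ratio = 16, N = 544):
  tall red-fruited: 544 × 9/16 = 306
  tall yellow-fruited: 544 × 3/16 = 102
  dwarf red-fruited: 544 × 3/16 = 102
  dwarf yellow-fruited: 544 × 1/16 = 34
χ² = Σ (O − E)² / E
  tall red-fruited: (306 − 306)² / 306 = 0.0000
  tall yellow-fruited: (102 − 102)² / 102 = 0.0000
  dwarf red-fruited: (101 − 102)² / 102 = 0.0098
  dwarf yellow-fruited: (35 − 34)² / 34 = 0.0294
χ² = 0.0000 + 0.0000 + 0.0098 + 0.0294 = 0.0392 ≈ 0.039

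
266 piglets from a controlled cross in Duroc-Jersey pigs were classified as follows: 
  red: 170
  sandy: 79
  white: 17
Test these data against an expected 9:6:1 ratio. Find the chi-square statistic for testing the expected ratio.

7.099

The 9:6:1 ratio has 16 parts, so with N = 266 the expected counts are:
  red: 266 × 9/16 = 149.625
  sandy: 266 × 6/16 = 99.75
  white: 266 × 1/16 = 16.625
χ² = Σ (O − E)² / E
  red: (170 − 149.625)² / 149.625 = 2.7745
  sandy: (79 − 99.75)² / 99.75 = 4.3164
  white: (17 − 16.625)² / 16.625 = 0.0085
χ² = 2.7745 + 4.3164 + 0.0085 = 7.0994 ≈ 7.099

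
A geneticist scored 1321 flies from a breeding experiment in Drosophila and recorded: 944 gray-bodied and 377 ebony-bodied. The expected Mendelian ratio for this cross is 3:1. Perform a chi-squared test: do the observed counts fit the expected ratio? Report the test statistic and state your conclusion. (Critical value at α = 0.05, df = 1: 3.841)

8.824; not consistent

The 3:1 ratio has 4 parts, so with N = 1321 the expected counts are:
  gray-bodied: 1321 × 3/4 = 990.75
  ebony-bodied: 1321 × 1/4 = 330.25
χ² = Σ (O − E)² / E
  gray-bodied: (944 − 990.75)² / 990.75 = 2.2060
  ebony-bodied: (377 − 330.25)² / 330.25 = 6.6179
χ² = 2.2060 + 6.6179 = 8.8239 ≈ 8.824
Degrees of freedom = 2 − 1 = 1; critical value at α = 0.05 is 3.841.
Since 8.824 > 3.841, we reject the null hypothesis — the data do not fit the 3:1 ratio.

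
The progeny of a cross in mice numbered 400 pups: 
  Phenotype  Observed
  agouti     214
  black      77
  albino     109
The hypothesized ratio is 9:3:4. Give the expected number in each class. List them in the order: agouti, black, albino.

225, 75, 100

The 9:3:4 ratio has 16 parts, so with N = 400 the expected counts are:
  agouti: 400 × 9/16 = 225
  black: 400 × 3/16 = 75
  albino: 400 × 4/16 = 100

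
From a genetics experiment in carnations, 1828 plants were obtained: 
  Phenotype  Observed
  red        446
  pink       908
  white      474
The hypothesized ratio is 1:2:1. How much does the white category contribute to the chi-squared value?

0.632

Expected counts for N = 1828 under a 1:2:1 ratio (total parts = 4):
  red: 1828 × 1/4 = 457
  pink: 1828 × 2/4 = 914
  white: 1828 × 1/4 = 457
Contribution of white: (474 − 457)² / 457 = 0.6324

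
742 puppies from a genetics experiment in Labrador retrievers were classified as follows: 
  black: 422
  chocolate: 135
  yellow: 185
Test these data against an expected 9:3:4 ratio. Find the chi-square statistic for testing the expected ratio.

Under the 9:3:4 hypothesis (Σ ratio = 16, N = 742):
  black: 742 × 9/16 = 417.375
  chocolate: 742 × 3/16 = 139.125
  yellow: 742 × 4/16 = 185.5
χ² = Σ (O − E)² / E
  black: (422 − 417.375)² / 417.375 = 0.0513
  chocolate: (135 − 139.125)² / 139.125 = 0.1223
  yellow: (185 − 185.5)² / 185.5 = 0.0013
χ² = 0.0513 + 0.1223 + 0.0013 = 0.1749 ≈ 0.175

0.175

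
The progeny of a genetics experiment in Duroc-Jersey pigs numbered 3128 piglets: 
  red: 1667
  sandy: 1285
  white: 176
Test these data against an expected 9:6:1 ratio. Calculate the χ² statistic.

17.502

Total ratio parts = 16. Expected numbers out of 3128:
  red: 3128 × 9/16 = 1759.5
  sandy: 3128 × 6/16 = 1173
  white: 3128 × 1/16 = 195.5
χ² = Σ (O − E)² / E
  red: (1667 − 1759.5)² / 1759.5 = 4.8629
  sandy: (1285 − 1173)² / 1173 = 10.6939
  white: (176 − 195.5)² / 195.5 = 1.9450
χ² = 4.8629 + 10.6939 + 1.9450 = 17.5018 ≈ 17.502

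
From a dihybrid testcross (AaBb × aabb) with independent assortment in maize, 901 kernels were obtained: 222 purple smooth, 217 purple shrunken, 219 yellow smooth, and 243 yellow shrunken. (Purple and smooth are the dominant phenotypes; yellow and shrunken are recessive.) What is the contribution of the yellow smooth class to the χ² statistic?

0.173

A dihybrid testcross with independent assortment gives a 1:1:1:1 ratio.
Expected counts for N = 901 under a 1:1:1:1 ratio (total parts = 4):
  purple smooth: 901 × 1/4 = 225.25
  purple shrunken: 901 × 1/4 = 225.25
  yellow smooth: 901 × 1/4 = 225.25
  yellow shrunken: 901 × 1/4 = 225.25
Contribution of yellow smooth: (219 − 225.25)² / 225.25 = 0.1734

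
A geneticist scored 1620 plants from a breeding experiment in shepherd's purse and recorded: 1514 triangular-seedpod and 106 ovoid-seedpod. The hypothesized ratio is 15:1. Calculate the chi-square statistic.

0.238

The 15:1 ratio has 16 parts, so with N = 1620 the expected counts are:
  triangular-seedpod: 1620 × 15/16 = 1518.75
  ovoid-seedpod: 1620 × 1/16 = 101.25
χ² = Σ (O − E)² / E
  triangular-seedpod: (1514 − 1518.75)² / 1518.75 = 0.0149
  ovoid-seedpod: (106 − 101.25)² / 101.25 = 0.2228
χ² = 0.0149 + 0.2228 = 0.2377 ≈ 0.238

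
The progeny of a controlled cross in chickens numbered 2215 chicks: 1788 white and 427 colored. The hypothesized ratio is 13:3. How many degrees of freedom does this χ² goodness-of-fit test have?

A goodness-of-fit test with 2 phenotype classes has df = 2 − 1 = 1.

1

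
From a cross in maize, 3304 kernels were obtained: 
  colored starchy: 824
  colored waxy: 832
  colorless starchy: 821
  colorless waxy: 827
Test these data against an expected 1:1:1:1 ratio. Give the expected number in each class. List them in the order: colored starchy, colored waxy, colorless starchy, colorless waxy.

826, 826, 826, 826

Total ratio parts = 4. Expected numbers out of 3304:
  colored starchy: 3304 × 1/4 = 826
  colored waxy: 3304 × 1/4 = 826
  colorless starchy: 3304 × 1/4 = 826
  colorless waxy: 3304 × 1/4 = 826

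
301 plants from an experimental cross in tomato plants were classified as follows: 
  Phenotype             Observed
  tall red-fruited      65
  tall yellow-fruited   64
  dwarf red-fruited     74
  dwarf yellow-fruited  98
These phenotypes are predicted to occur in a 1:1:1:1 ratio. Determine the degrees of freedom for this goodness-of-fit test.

A goodness-of-fit test with 4 phenotype classes has df = 4 − 1 = 3.

3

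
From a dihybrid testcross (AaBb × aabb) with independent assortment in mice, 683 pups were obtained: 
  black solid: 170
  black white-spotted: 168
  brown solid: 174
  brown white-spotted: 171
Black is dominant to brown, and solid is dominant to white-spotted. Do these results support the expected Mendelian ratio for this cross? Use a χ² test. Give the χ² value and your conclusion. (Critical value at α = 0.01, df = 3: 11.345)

A dihybrid testcross with independent assortment gives a 1:1:1:1 ratio.
The 1:1:1:1 ratio has 4 parts, so with N = 683 the expected counts are:
  black solid: 683 × 1/4 = 170.75
  black white-spotted: 683 × 1/4 = 170.75
  brown solid: 683 × 1/4 = 170.75
  brown white-spotted: 683 × 1/4 = 170.75
χ² = Σ (O − E)² / E
  black solid: (170 − 170.75)² / 170.75 = 0.0033
  black white-spotted: (168 − 170.75)² / 170.75 = 0.0443
  brown solid: (174 − 170.75)² / 170.75 = 0.0619
  brown white-spotted: (171 − 170.75)² / 170.75 = 0.0004
χ² = 0.0033 + 0.0443 + 0.0619 + 0.0004 = 0.1099 ≈ 0.110
Degrees of freedom = 4 − 1 = 3; critical value at α = 0.01 is 11.345.
Since 0.110 < 11.345, we fail to reject the null hypothesis — the data are consistent with the 1:1:1:1 ratio.

0.110; consistent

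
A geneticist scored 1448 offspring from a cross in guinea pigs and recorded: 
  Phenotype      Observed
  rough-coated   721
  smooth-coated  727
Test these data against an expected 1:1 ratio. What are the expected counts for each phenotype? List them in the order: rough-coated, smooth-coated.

724, 724

The 1:1 ratio has 2 parts, so with N = 1448 the expected counts are:
  rough-coated: 1448 × 1/2 = 724
  smooth-coated: 1448 × 1/2 = 724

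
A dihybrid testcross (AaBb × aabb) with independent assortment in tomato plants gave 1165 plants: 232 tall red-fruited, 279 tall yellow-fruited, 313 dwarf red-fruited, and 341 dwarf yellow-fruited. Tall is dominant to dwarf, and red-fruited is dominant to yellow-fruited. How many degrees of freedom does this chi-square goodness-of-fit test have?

A dihybrid testcross with independent assortment gives a 1:1:1:1 ratio.
A goodness-of-fit test with 4 phenotype classes has df = 4 − 1 = 3.

3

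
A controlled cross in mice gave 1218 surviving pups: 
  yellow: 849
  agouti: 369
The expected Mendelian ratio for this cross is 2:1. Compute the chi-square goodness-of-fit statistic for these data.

Total ratio parts = 3. Expected numbers out of 1218:
  yellow: 1218 × 2/3 = 812
  agouti: 1218 × 1/3 = 406
χ² = Σ (O − E)² / E
  yellow: (849 − 812)² / 812 = 1.6860
  agouti: (369 − 406)² / 406 = 3.3719
χ² = 1.6860 + 3.3719 = 5.0579 ≈ 5.058

5.058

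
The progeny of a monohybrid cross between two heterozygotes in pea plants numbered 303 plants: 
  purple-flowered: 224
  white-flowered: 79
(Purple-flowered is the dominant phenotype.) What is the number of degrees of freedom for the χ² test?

For a monohybrid cross between heterozygotes with complete dominance, the expected phenotypic ratio is 3:1.
A goodness-of-fit test with 2 phenotype classes has df = 2 − 1 = 1.

1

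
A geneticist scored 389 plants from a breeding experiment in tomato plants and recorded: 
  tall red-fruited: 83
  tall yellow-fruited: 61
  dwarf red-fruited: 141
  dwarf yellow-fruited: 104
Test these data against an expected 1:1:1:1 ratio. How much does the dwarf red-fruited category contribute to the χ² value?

19.682

The 1:1:1:1 ratio has 4 parts, so with N = 389 the expected counts are:
  tall red-fruited: 389 × 1/4 = 97.25
  tall yellow-fruited: 389 × 1/4 = 97.25
  dwarf red-fruited: 389 × 1/4 = 97.25
  dwarf yellow-fruited: 389 × 1/4 = 97.25
Contribution of dwarf red-fruited: (141 − 97.25)² / 97.25 = 19.6819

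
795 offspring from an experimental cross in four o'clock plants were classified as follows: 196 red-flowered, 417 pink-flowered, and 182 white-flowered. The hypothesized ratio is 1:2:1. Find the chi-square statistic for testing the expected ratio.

Under the 1:2:1 hypothesis (Σ ratio = 4, N = 795):
  red-flowered: 795 × 1/4 = 198.75
  pink-flowered: 795 × 2/4 = 397.5
  white-flowered: 795 × 1/4 = 198.75
χ² = Σ (O − E)² / E
  red-flowered: (196 − 198.75)² / 198.75 = 0.0381
  pink-flowered: (417 − 397.5)² / 397.5 = 0.9566
  white-flowered: (182 − 198.75)² / 198.75 = 1.4116
χ² = 0.0381 + 0.9566 + 1.4116 = 2.4063 ≈ 2.406

2.406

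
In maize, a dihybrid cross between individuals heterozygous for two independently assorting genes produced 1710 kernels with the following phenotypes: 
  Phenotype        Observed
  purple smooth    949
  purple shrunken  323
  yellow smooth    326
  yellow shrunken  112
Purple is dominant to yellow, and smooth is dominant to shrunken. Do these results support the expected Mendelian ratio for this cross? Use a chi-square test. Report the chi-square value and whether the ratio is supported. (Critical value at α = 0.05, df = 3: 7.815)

0.526; consistent

A dihybrid F₂ with independent assortment and complete dominance at both loci gives a 9:3:3:1 phenotypic ratio.
Expected counts for N = 1710 under a 9:3:3:1 ratio (total parts = 16):
  purple smooth: 1710 × 9/16 = 961.875
  purple shrunken: 1710 × 3/16 = 320.625
  yellow smooth: 1710 × 3/16 = 320.625
  yellow shrunken: 1710 × 1/16 = 106.875
χ² = Σ (O − E)² / E
  purple smooth: (949 − 961.875)² / 961.875 = 0.1723
  purple shrunken: (323 − 320.625)² / 320.625 = 0.0176
  yellow smooth: (326 − 320.625)² / 320.625 = 0.0901
  yellow shrunken: (112 − 106.875)² / 106.875 = 0.2458
χ² = 0.1723 + 0.0176 + 0.0901 + 0.2458 = 0.5258 ≈ 0.526
Degrees of freedom = 4 − 1 = 3; critical value at α = 0.05 is 7.815.
Since 0.526 < 7.815, we fail to reject the null hypothesis — the data are consistent with the 9:3:3:1 ratio.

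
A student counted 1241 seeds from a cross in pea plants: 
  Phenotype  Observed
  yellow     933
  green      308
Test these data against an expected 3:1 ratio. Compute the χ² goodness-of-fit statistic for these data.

0.022

Expected counts for N = 1241 under a 3:1 ratio (total parts = 4):
  yellow: 1241 × 3/4 = 930.75
  green: 1241 × 1/4 = 310.25
χ² = Σ (O − E)² / E
  yellow: (933 − 930.75)² / 930.75 = 0.0054
  green: (308 − 310.25)² / 310.25 = 0.0163
χ² = 0.0054 + 0.0163 = 0.0217 ≈ 0.022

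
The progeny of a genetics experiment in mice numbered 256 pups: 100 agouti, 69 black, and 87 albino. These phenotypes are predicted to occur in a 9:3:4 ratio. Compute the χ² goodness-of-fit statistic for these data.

Under the 9:3:4 hypothesis (Σ ratio = 16, N = 256):
  agouti: 256 × 9/16 = 144
  black: 256 × 3/16 = 48
  albino: 256 × 4/16 = 64
χ² = Σ (O − E)² / E
  agouti: (100 − 144)² / 144 = 13.4444
  black: (69 − 48)² / 48 = 9.1875
  albino: (87 − 64)² / 64 = 8.2656
χ² = 13.4444 + 9.1875 + 8.2656 = 30.8975 ≈ 30.898

30.898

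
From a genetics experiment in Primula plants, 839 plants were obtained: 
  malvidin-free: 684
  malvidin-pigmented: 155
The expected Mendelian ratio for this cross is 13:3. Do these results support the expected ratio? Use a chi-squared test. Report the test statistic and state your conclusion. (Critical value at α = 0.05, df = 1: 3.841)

The 13:3 ratio has 16 parts, so with N = 839 the expected counts are:
  malvidin-free: 839 × 13/16 = 681.6875
  malvidin-pigmented: 839 × 3/16 = 157.3125
χ² = Σ (O − E)² / E
  malvidin-free: (684 − 681.6875)² / 681.6875 = 0.0078
  malvidin-pigmented: (155 − 157.3125)² / 157.3125 = 0.0340
χ² = 0.0078 + 0.0340 = 0.0418 ≈ 0.042
Degrees of freedom = 2 − 1 = 1; critical value at α = 0.05 is 3.841.
Since 0.042 < 3.841, we fail to reject the null hypothesis — the data are consistent with the 13:3 ratio.

0.042; consistent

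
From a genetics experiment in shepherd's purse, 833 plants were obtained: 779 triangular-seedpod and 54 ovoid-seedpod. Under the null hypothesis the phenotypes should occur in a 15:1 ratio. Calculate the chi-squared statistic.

0.077

Expected counts for N = 833 under a 15:1 ratio (total parts = 16):
  triangular-seedpod: 833 × 15/16 = 780.9375
  ovoid-seedpod: 833 × 1/16 = 52.0625
χ² = Σ (O − E)² / E
  triangular-seedpod: (779 − 780.9375)² / 780.9375 = 0.0048
  ovoid-seedpod: (54 − 52.0625)² / 52.0625 = 0.0721
χ² = 0.0048 + 0.0721 = 0.0769 ≈ 0.077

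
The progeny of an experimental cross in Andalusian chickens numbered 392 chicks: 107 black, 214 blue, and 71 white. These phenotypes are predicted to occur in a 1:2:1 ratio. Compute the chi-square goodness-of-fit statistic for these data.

9.918

Under the 1:2:1 hypothesis (Σ ratio = 4, N = 392):
  black: 392 × 1/4 = 98
  blue: 392 × 2/4 = 196
  white: 392 × 1/4 = 98
χ² = Σ (O − E)² / E
  black: (107 − 98)² / 98 = 0.8265
  blue: (214 − 196)² / 196 = 1.6531
  white: (71 − 98)² / 98 = 7.4388
χ² = 0.8265 + 1.6531 + 7.4388 = 9.9184 ≈ 9.918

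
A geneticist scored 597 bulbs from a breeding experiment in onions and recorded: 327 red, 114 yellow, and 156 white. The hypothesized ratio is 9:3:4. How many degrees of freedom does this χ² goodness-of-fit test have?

2

A goodness-of-fit test with 3 phenotype classes has df = 3 − 1 = 2.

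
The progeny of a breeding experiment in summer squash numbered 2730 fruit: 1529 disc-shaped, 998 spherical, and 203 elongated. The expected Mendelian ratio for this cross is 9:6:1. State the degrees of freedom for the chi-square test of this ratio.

2

A goodness-of-fit test with 3 phenotype classes has df = 3 − 1 = 2.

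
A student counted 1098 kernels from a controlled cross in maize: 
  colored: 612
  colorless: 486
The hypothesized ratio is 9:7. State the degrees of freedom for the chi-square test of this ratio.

A goodness-of-fit test with 2 phenotype classes has df = 2 − 1 = 1.

1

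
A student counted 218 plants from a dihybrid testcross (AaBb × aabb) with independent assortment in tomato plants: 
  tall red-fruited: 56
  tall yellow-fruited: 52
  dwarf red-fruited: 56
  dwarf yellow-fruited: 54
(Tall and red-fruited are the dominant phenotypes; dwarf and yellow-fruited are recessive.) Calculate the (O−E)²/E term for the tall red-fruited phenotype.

A dihybrid testcross with independent assortment gives a 1:1:1:1 ratio.
Total ratio parts = 4. Expected numbers out of 218:
  tall red-fruited: 218 × 1/4 = 54.5
  tall yellow-fruited: 218 × 1/4 = 54.5
  dwarf red-fruited: 218 × 1/4 = 54.5
  dwarf yellow-fruited: 218 × 1/4 = 54.5
Contribution of tall red-fruited: (56 − 54.5)² / 54.5 = 0.0413

0.041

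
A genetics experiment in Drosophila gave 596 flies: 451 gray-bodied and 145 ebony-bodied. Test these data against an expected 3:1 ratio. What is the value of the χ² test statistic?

The 3:1 ratio has 4 parts, so with N = 596 the expected counts are:
  gray-bodied: 596 × 3/4 = 447
  ebony-bodied: 596 × 1/4 = 149
χ² = Σ (O − E)² / E
  gray-bodied: (451 − 447)² / 447 = 0.0358
  ebony-bodied: (145 − 149)² / 149 = 0.1074
χ² = 0.0358 + 0.1074 = 0.1432 ≈ 0.143

0.143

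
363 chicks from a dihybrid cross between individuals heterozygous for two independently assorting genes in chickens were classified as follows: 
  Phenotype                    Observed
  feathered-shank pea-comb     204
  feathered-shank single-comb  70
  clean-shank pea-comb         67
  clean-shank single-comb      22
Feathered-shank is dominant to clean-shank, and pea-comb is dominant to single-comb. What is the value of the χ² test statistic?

0.093

A dihybrid F₂ with independent assortment and complete dominance at both loci gives a 9:3:3:1 phenotypic ratio.
Expected counts for N = 363 under a 9:3:3:1 ratio (total parts = 16):
  feathered-shank pea-comb: 363 × 9/16 = 204.1875
  feathered-shank single-comb: 363 × 3/16 = 68.0625
  clean-shank pea-comb: 363 × 3/16 = 68.0625
  clean-shank single-comb: 363 × 1/16 = 22.6875
χ² = Σ (O − E)² / E
  feathered-shank pea-comb: (204 − 204.1875)² / 204.1875 = 0.0002
  feathered-shank single-comb: (70 − 68.0625)² / 68.0625 = 0.0552
  clean-shank pea-comb: (67 − 68.0625)² / 68.0625 = 0.0166
  clean-shank single-comb: (22 − 22.6875)² / 22.6875 = 0.0208
χ² = 0.0002 + 0.0552 + 0.0166 + 0.0208 = 0.0928 ≈ 0.093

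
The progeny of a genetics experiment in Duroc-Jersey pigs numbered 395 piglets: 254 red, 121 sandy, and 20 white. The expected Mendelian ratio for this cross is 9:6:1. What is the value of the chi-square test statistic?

10.412

Under the 9:6:1 hypothesis (Σ ratio = 16, N = 395):
  red: 395 × 9/16 = 222.1875
  sandy: 395 × 6/16 = 148.125
  white: 395 × 1/16 = 24.6875
χ² = Σ (O − E)² / E
  red: (254 − 222.1875)² / 222.1875 = 4.5549
  sandy: (121 − 148.125)² / 148.125 = 4.9672
  white: (20 − 24.6875)² / 24.6875 = 0.8900
χ² = 4.5549 + 4.9672 + 0.8900 = 10.4121 ≈ 10.412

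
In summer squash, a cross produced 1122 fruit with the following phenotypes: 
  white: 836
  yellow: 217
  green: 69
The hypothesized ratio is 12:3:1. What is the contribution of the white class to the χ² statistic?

The 12:3:1 ratio has 16 parts, so with N = 1122 the expected counts are:
  white: 1122 × 12/16 = 841.5
  yellow: 1122 × 3/16 = 210.375
  green: 1122 × 1/16 = 70.125
Contribution of white: (836 − 841.5)² / 841.5 = 0.0359

0.036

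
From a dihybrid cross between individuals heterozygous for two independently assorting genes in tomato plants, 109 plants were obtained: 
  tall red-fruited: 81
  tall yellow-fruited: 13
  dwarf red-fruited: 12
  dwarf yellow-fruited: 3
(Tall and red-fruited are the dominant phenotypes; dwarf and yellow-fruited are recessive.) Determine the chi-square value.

14.645

A dihybrid F₂ with independent assortment and complete dominance at both loci gives a 9:3:3:1 phenotypic ratio.
Expected counts for N = 109 under a 9:3:3:1 ratio (total parts = 16):
  tall red-fruited: 109 × 9/16 = 61.3125
  tall yellow-fruited: 109 × 3/16 = 20.4375
  dwarf red-fruited: 109 × 3/16 = 20.4375
  dwarf yellow-fruited: 109 × 1/16 = 6.8125
χ² = Σ (O − E)² / E
  tall red-fruited: (81 − 61.3125)² / 61.3125 = 6.3217
  tall yellow-fruited: (13 − 20.4375)² / 20.4375 = 2.7066
  dwarf red-fruited: (12 − 20.4375)² / 20.4375 = 3.4834
  dwarf yellow-fruited: (3 − 6.8125)² / 6.8125 = 2.1336
χ² = 6.3217 + 2.7066 + 3.4834 + 2.1336 = 14.6453 ≈ 14.645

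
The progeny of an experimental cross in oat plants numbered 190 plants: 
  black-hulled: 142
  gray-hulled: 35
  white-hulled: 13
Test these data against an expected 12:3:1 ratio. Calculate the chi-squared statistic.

Expected counts for N = 190 under a 12:3:1 ratio (total parts = 16):
  black-hulled: 190 × 12/16 = 142.5
  gray-hulled: 190 × 3/16 = 35.625
  white-hulled: 190 × 1/16 = 11.875
χ² = Σ (O − E)² / E
  black-hulled: (142 − 142.5)² / 142.5 = 0.0018
  gray-hulled: (35 − 35.625)² / 35.625 = 0.0110
  white-hulled: (13 − 11.875)² / 11.875 = 0.1066
χ² = 0.0018 + 0.0110 + 0.1066 = 0.1194 ≈ 0.119

0.119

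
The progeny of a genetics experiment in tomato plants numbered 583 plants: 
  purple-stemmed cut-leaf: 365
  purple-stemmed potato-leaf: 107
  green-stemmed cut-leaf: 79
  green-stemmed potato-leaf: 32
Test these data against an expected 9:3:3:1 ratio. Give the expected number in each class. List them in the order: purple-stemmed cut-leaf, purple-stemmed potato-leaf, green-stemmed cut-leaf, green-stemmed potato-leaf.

Expected counts for N = 583 under a 9:3:3:1 ratio (total parts = 16):
  purple-stemmed cut-leaf: 583 × 9/16 = 327.9375
  purple-stemmed potato-leaf: 583 × 3/16 = 109.3125
  green-stemmed cut-leaf: 583 × 3/16 = 109.3125
  green-stemmed potato-leaf: 583 × 1/16 = 36.4375

327.9375, 109.3125, 109.3125, 36.4375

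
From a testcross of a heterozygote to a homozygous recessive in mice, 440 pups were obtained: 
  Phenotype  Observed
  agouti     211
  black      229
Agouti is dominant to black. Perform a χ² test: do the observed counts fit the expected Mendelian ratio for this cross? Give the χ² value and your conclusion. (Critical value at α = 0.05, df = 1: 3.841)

A testcross of a heterozygote (Aa × aa) gives a 1:1 phenotypic ratio.
The 1:1 ratio has 2 parts, so with N = 440 the expected counts are:
  agouti: 440 × 1/2 = 220
  black: 440 × 1/2 = 220
χ² = Σ (O − E)² / E
  agouti: (211 − 220)² / 220 = 0.3682
  black: (229 − 220)² / 220 = 0.3682
χ² = 0.3682 + 0.3682 = 0.7364 ≈ 0.736
Degrees of freedom = 2 − 1 = 1; critical value at α = 0.05 is 3.841.
Since 0.736 < 3.841, we fail to reject the null hypothesis — the data are consistent with the 1:1 ratio.

0.736; consistent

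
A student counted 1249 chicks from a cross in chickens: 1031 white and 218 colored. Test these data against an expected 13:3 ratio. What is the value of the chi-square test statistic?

1.377

The 13:3 ratio has 16 parts, so with N = 1249 the expected counts are:
  white: 1249 × 13/16 = 1014.8125
  colored: 1249 × 3/16 = 234.1875
χ² = Σ (O − E)² / E
  white: (1031 − 1014.8125)² / 1014.8125 = 0.2582
  colored: (218 − 234.1875)² / 234.1875 = 1.1189
χ² = 0.2582 + 1.1189 = 1.3771 ≈ 1.377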